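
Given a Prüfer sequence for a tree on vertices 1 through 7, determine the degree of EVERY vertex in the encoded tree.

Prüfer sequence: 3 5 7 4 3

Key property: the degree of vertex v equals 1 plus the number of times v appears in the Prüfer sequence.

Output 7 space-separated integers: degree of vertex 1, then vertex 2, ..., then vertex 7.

Answer: 1 1 3 2 2 1 2

Derivation:
p_1 = 3: count[3] becomes 1
p_2 = 5: count[5] becomes 1
p_3 = 7: count[7] becomes 1
p_4 = 4: count[4] becomes 1
p_5 = 3: count[3] becomes 2
Degrees (1 + count): deg[1]=1+0=1, deg[2]=1+0=1, deg[3]=1+2=3, deg[4]=1+1=2, deg[5]=1+1=2, deg[6]=1+0=1, deg[7]=1+1=2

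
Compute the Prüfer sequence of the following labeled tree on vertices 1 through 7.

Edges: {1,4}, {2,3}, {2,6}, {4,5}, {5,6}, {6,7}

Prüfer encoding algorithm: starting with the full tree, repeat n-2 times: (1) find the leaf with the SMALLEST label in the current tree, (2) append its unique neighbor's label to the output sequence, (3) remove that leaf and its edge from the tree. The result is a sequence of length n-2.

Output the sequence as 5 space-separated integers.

Answer: 4 2 6 5 6

Derivation:
Step 1: leaves = {1,3,7}. Remove smallest leaf 1, emit neighbor 4.
Step 2: leaves = {3,4,7}. Remove smallest leaf 3, emit neighbor 2.
Step 3: leaves = {2,4,7}. Remove smallest leaf 2, emit neighbor 6.
Step 4: leaves = {4,7}. Remove smallest leaf 4, emit neighbor 5.
Step 5: leaves = {5,7}. Remove smallest leaf 5, emit neighbor 6.
Done: 2 vertices remain (6, 7). Sequence = [4 2 6 5 6]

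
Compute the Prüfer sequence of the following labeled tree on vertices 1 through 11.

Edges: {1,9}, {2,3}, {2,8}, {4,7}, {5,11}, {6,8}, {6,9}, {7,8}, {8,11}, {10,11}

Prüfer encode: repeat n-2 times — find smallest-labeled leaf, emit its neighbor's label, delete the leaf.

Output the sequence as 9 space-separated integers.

Step 1: leaves = {1,3,4,5,10}. Remove smallest leaf 1, emit neighbor 9.
Step 2: leaves = {3,4,5,9,10}. Remove smallest leaf 3, emit neighbor 2.
Step 3: leaves = {2,4,5,9,10}. Remove smallest leaf 2, emit neighbor 8.
Step 4: leaves = {4,5,9,10}. Remove smallest leaf 4, emit neighbor 7.
Step 5: leaves = {5,7,9,10}. Remove smallest leaf 5, emit neighbor 11.
Step 6: leaves = {7,9,10}. Remove smallest leaf 7, emit neighbor 8.
Step 7: leaves = {9,10}. Remove smallest leaf 9, emit neighbor 6.
Step 8: leaves = {6,10}. Remove smallest leaf 6, emit neighbor 8.
Step 9: leaves = {8,10}. Remove smallest leaf 8, emit neighbor 11.
Done: 2 vertices remain (10, 11). Sequence = [9 2 8 7 11 8 6 8 11]

Answer: 9 2 8 7 11 8 6 8 11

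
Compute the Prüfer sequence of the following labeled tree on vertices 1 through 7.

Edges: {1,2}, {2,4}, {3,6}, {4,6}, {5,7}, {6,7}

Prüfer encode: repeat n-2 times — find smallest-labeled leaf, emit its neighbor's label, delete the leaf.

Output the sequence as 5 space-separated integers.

Answer: 2 4 6 6 7

Derivation:
Step 1: leaves = {1,3,5}. Remove smallest leaf 1, emit neighbor 2.
Step 2: leaves = {2,3,5}. Remove smallest leaf 2, emit neighbor 4.
Step 3: leaves = {3,4,5}. Remove smallest leaf 3, emit neighbor 6.
Step 4: leaves = {4,5}. Remove smallest leaf 4, emit neighbor 6.
Step 5: leaves = {5,6}. Remove smallest leaf 5, emit neighbor 7.
Done: 2 vertices remain (6, 7). Sequence = [2 4 6 6 7]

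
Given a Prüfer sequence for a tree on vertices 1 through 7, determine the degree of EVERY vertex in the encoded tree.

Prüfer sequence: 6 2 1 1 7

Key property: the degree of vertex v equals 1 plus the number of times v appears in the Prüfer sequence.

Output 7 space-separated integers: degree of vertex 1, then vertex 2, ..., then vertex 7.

Answer: 3 2 1 1 1 2 2

Derivation:
p_1 = 6: count[6] becomes 1
p_2 = 2: count[2] becomes 1
p_3 = 1: count[1] becomes 1
p_4 = 1: count[1] becomes 2
p_5 = 7: count[7] becomes 1
Degrees (1 + count): deg[1]=1+2=3, deg[2]=1+1=2, deg[3]=1+0=1, deg[4]=1+0=1, deg[5]=1+0=1, deg[6]=1+1=2, deg[7]=1+1=2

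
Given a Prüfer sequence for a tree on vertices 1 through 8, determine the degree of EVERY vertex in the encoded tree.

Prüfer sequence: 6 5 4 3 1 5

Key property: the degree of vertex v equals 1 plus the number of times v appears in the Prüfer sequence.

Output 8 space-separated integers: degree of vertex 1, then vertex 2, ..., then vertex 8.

p_1 = 6: count[6] becomes 1
p_2 = 5: count[5] becomes 1
p_3 = 4: count[4] becomes 1
p_4 = 3: count[3] becomes 1
p_5 = 1: count[1] becomes 1
p_6 = 5: count[5] becomes 2
Degrees (1 + count): deg[1]=1+1=2, deg[2]=1+0=1, deg[3]=1+1=2, deg[4]=1+1=2, deg[5]=1+2=3, deg[6]=1+1=2, deg[7]=1+0=1, deg[8]=1+0=1

Answer: 2 1 2 2 3 2 1 1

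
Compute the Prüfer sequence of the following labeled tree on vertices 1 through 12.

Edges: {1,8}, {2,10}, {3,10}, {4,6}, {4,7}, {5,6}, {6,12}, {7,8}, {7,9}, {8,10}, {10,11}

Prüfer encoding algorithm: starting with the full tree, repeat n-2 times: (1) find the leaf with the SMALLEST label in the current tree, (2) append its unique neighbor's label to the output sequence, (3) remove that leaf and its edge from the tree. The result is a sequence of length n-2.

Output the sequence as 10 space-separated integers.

Answer: 8 10 10 6 7 10 8 7 4 6

Derivation:
Step 1: leaves = {1,2,3,5,9,11,12}. Remove smallest leaf 1, emit neighbor 8.
Step 2: leaves = {2,3,5,9,11,12}. Remove smallest leaf 2, emit neighbor 10.
Step 3: leaves = {3,5,9,11,12}. Remove smallest leaf 3, emit neighbor 10.
Step 4: leaves = {5,9,11,12}. Remove smallest leaf 5, emit neighbor 6.
Step 5: leaves = {9,11,12}. Remove smallest leaf 9, emit neighbor 7.
Step 6: leaves = {11,12}. Remove smallest leaf 11, emit neighbor 10.
Step 7: leaves = {10,12}. Remove smallest leaf 10, emit neighbor 8.
Step 8: leaves = {8,12}. Remove smallest leaf 8, emit neighbor 7.
Step 9: leaves = {7,12}. Remove smallest leaf 7, emit neighbor 4.
Step 10: leaves = {4,12}. Remove smallest leaf 4, emit neighbor 6.
Done: 2 vertices remain (6, 12). Sequence = [8 10 10 6 7 10 8 7 4 6]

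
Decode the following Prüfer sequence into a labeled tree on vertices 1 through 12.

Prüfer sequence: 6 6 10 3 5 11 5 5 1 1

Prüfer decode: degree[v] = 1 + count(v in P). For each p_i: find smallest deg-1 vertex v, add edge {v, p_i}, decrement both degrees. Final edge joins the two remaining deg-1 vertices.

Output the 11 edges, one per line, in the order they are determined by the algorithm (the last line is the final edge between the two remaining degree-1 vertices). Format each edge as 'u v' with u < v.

Initial degrees: {1:3, 2:1, 3:2, 4:1, 5:4, 6:3, 7:1, 8:1, 9:1, 10:2, 11:2, 12:1}
Step 1: smallest deg-1 vertex = 2, p_1 = 6. Add edge {2,6}. Now deg[2]=0, deg[6]=2.
Step 2: smallest deg-1 vertex = 4, p_2 = 6. Add edge {4,6}. Now deg[4]=0, deg[6]=1.
Step 3: smallest deg-1 vertex = 6, p_3 = 10. Add edge {6,10}. Now deg[6]=0, deg[10]=1.
Step 4: smallest deg-1 vertex = 7, p_4 = 3. Add edge {3,7}. Now deg[7]=0, deg[3]=1.
Step 5: smallest deg-1 vertex = 3, p_5 = 5. Add edge {3,5}. Now deg[3]=0, deg[5]=3.
Step 6: smallest deg-1 vertex = 8, p_6 = 11. Add edge {8,11}. Now deg[8]=0, deg[11]=1.
Step 7: smallest deg-1 vertex = 9, p_7 = 5. Add edge {5,9}. Now deg[9]=0, deg[5]=2.
Step 8: smallest deg-1 vertex = 10, p_8 = 5. Add edge {5,10}. Now deg[10]=0, deg[5]=1.
Step 9: smallest deg-1 vertex = 5, p_9 = 1. Add edge {1,5}. Now deg[5]=0, deg[1]=2.
Step 10: smallest deg-1 vertex = 11, p_10 = 1. Add edge {1,11}. Now deg[11]=0, deg[1]=1.
Final: two remaining deg-1 vertices are 1, 12. Add edge {1,12}.

Answer: 2 6
4 6
6 10
3 7
3 5
8 11
5 9
5 10
1 5
1 11
1 12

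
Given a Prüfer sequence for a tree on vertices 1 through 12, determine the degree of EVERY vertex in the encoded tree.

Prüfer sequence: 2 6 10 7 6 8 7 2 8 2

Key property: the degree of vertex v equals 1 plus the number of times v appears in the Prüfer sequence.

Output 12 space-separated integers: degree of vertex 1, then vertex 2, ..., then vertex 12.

Answer: 1 4 1 1 1 3 3 3 1 2 1 1

Derivation:
p_1 = 2: count[2] becomes 1
p_2 = 6: count[6] becomes 1
p_3 = 10: count[10] becomes 1
p_4 = 7: count[7] becomes 1
p_5 = 6: count[6] becomes 2
p_6 = 8: count[8] becomes 1
p_7 = 7: count[7] becomes 2
p_8 = 2: count[2] becomes 2
p_9 = 8: count[8] becomes 2
p_10 = 2: count[2] becomes 3
Degrees (1 + count): deg[1]=1+0=1, deg[2]=1+3=4, deg[3]=1+0=1, deg[4]=1+0=1, deg[5]=1+0=1, deg[6]=1+2=3, deg[7]=1+2=3, deg[8]=1+2=3, deg[9]=1+0=1, deg[10]=1+1=2, deg[11]=1+0=1, deg[12]=1+0=1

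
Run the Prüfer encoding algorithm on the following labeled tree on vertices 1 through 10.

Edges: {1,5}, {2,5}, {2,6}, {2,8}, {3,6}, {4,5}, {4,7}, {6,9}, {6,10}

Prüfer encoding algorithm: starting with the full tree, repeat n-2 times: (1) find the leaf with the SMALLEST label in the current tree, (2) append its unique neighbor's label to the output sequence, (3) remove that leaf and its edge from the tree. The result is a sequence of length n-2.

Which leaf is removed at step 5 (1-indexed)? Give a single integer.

Step 1: current leaves = {1,3,7,8,9,10}. Remove leaf 1 (neighbor: 5).
Step 2: current leaves = {3,7,8,9,10}. Remove leaf 3 (neighbor: 6).
Step 3: current leaves = {7,8,9,10}. Remove leaf 7 (neighbor: 4).
Step 4: current leaves = {4,8,9,10}. Remove leaf 4 (neighbor: 5).
Step 5: current leaves = {5,8,9,10}. Remove leaf 5 (neighbor: 2).

Answer: 5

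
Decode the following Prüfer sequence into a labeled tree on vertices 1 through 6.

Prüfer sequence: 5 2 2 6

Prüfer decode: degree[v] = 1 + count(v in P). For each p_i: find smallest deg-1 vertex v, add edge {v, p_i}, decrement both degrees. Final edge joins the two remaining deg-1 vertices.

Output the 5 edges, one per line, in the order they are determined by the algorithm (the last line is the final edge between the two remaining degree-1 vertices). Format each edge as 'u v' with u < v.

Answer: 1 5
2 3
2 4
2 6
5 6

Derivation:
Initial degrees: {1:1, 2:3, 3:1, 4:1, 5:2, 6:2}
Step 1: smallest deg-1 vertex = 1, p_1 = 5. Add edge {1,5}. Now deg[1]=0, deg[5]=1.
Step 2: smallest deg-1 vertex = 3, p_2 = 2. Add edge {2,3}. Now deg[3]=0, deg[2]=2.
Step 3: smallest deg-1 vertex = 4, p_3 = 2. Add edge {2,4}. Now deg[4]=0, deg[2]=1.
Step 4: smallest deg-1 vertex = 2, p_4 = 6. Add edge {2,6}. Now deg[2]=0, deg[6]=1.
Final: two remaining deg-1 vertices are 5, 6. Add edge {5,6}.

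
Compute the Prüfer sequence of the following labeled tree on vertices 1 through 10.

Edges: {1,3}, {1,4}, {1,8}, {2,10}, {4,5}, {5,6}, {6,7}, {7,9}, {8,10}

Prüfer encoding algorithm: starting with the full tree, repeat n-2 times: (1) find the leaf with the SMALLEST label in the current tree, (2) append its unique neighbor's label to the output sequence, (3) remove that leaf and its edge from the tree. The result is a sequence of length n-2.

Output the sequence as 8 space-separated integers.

Step 1: leaves = {2,3,9}. Remove smallest leaf 2, emit neighbor 10.
Step 2: leaves = {3,9,10}. Remove smallest leaf 3, emit neighbor 1.
Step 3: leaves = {9,10}. Remove smallest leaf 9, emit neighbor 7.
Step 4: leaves = {7,10}. Remove smallest leaf 7, emit neighbor 6.
Step 5: leaves = {6,10}. Remove smallest leaf 6, emit neighbor 5.
Step 6: leaves = {5,10}. Remove smallest leaf 5, emit neighbor 4.
Step 7: leaves = {4,10}. Remove smallest leaf 4, emit neighbor 1.
Step 8: leaves = {1,10}. Remove smallest leaf 1, emit neighbor 8.
Done: 2 vertices remain (8, 10). Sequence = [10 1 7 6 5 4 1 8]

Answer: 10 1 7 6 5 4 1 8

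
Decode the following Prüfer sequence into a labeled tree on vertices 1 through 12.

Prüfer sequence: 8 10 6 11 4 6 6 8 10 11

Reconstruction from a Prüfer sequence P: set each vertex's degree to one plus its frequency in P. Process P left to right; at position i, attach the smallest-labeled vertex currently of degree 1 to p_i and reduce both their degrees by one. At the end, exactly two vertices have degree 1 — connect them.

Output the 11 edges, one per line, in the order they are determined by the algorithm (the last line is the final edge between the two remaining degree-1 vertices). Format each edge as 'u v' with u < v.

Answer: 1 8
2 10
3 6
5 11
4 7
4 6
6 9
6 8
8 10
10 11
11 12

Derivation:
Initial degrees: {1:1, 2:1, 3:1, 4:2, 5:1, 6:4, 7:1, 8:3, 9:1, 10:3, 11:3, 12:1}
Step 1: smallest deg-1 vertex = 1, p_1 = 8. Add edge {1,8}. Now deg[1]=0, deg[8]=2.
Step 2: smallest deg-1 vertex = 2, p_2 = 10. Add edge {2,10}. Now deg[2]=0, deg[10]=2.
Step 3: smallest deg-1 vertex = 3, p_3 = 6. Add edge {3,6}. Now deg[3]=0, deg[6]=3.
Step 4: smallest deg-1 vertex = 5, p_4 = 11. Add edge {5,11}. Now deg[5]=0, deg[11]=2.
Step 5: smallest deg-1 vertex = 7, p_5 = 4. Add edge {4,7}. Now deg[7]=0, deg[4]=1.
Step 6: smallest deg-1 vertex = 4, p_6 = 6. Add edge {4,6}. Now deg[4]=0, deg[6]=2.
Step 7: smallest deg-1 vertex = 9, p_7 = 6. Add edge {6,9}. Now deg[9]=0, deg[6]=1.
Step 8: smallest deg-1 vertex = 6, p_8 = 8. Add edge {6,8}. Now deg[6]=0, deg[8]=1.
Step 9: smallest deg-1 vertex = 8, p_9 = 10. Add edge {8,10}. Now deg[8]=0, deg[10]=1.
Step 10: smallest deg-1 vertex = 10, p_10 = 11. Add edge {10,11}. Now deg[10]=0, deg[11]=1.
Final: two remaining deg-1 vertices are 11, 12. Add edge {11,12}.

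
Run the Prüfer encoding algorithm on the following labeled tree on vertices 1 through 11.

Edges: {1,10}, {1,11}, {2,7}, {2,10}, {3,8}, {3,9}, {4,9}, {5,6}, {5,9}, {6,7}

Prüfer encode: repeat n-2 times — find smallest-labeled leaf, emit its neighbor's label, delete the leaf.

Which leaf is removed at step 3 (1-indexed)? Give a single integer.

Step 1: current leaves = {4,8,11}. Remove leaf 4 (neighbor: 9).
Step 2: current leaves = {8,11}. Remove leaf 8 (neighbor: 3).
Step 3: current leaves = {3,11}. Remove leaf 3 (neighbor: 9).

Answer: 3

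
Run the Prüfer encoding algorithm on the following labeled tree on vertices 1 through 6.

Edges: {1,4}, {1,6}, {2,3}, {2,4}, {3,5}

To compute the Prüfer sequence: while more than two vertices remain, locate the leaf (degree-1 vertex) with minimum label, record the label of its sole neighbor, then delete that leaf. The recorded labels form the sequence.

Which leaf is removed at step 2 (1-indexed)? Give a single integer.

Answer: 3

Derivation:
Step 1: current leaves = {5,6}. Remove leaf 5 (neighbor: 3).
Step 2: current leaves = {3,6}. Remove leaf 3 (neighbor: 2).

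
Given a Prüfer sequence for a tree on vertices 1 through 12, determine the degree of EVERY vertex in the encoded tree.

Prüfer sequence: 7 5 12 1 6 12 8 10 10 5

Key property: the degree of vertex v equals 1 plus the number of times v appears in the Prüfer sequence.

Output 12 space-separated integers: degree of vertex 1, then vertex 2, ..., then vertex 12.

p_1 = 7: count[7] becomes 1
p_2 = 5: count[5] becomes 1
p_3 = 12: count[12] becomes 1
p_4 = 1: count[1] becomes 1
p_5 = 6: count[6] becomes 1
p_6 = 12: count[12] becomes 2
p_7 = 8: count[8] becomes 1
p_8 = 10: count[10] becomes 1
p_9 = 10: count[10] becomes 2
p_10 = 5: count[5] becomes 2
Degrees (1 + count): deg[1]=1+1=2, deg[2]=1+0=1, deg[3]=1+0=1, deg[4]=1+0=1, deg[5]=1+2=3, deg[6]=1+1=2, deg[7]=1+1=2, deg[8]=1+1=2, deg[9]=1+0=1, deg[10]=1+2=3, deg[11]=1+0=1, deg[12]=1+2=3

Answer: 2 1 1 1 3 2 2 2 1 3 1 3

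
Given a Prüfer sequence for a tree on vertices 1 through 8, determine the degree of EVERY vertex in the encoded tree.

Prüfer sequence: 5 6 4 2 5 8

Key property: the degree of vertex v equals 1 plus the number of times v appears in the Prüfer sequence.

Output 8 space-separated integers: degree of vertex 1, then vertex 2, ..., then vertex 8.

Answer: 1 2 1 2 3 2 1 2

Derivation:
p_1 = 5: count[5] becomes 1
p_2 = 6: count[6] becomes 1
p_3 = 4: count[4] becomes 1
p_4 = 2: count[2] becomes 1
p_5 = 5: count[5] becomes 2
p_6 = 8: count[8] becomes 1
Degrees (1 + count): deg[1]=1+0=1, deg[2]=1+1=2, deg[3]=1+0=1, deg[4]=1+1=2, deg[5]=1+2=3, deg[6]=1+1=2, deg[7]=1+0=1, deg[8]=1+1=2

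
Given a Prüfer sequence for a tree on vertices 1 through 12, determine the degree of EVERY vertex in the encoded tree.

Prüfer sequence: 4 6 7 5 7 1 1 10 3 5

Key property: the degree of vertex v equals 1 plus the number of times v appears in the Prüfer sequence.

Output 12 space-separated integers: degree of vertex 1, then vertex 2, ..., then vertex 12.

Answer: 3 1 2 2 3 2 3 1 1 2 1 1

Derivation:
p_1 = 4: count[4] becomes 1
p_2 = 6: count[6] becomes 1
p_3 = 7: count[7] becomes 1
p_4 = 5: count[5] becomes 1
p_5 = 7: count[7] becomes 2
p_6 = 1: count[1] becomes 1
p_7 = 1: count[1] becomes 2
p_8 = 10: count[10] becomes 1
p_9 = 3: count[3] becomes 1
p_10 = 5: count[5] becomes 2
Degrees (1 + count): deg[1]=1+2=3, deg[2]=1+0=1, deg[3]=1+1=2, deg[4]=1+1=2, deg[5]=1+2=3, deg[6]=1+1=2, deg[7]=1+2=3, deg[8]=1+0=1, deg[9]=1+0=1, deg[10]=1+1=2, deg[11]=1+0=1, deg[12]=1+0=1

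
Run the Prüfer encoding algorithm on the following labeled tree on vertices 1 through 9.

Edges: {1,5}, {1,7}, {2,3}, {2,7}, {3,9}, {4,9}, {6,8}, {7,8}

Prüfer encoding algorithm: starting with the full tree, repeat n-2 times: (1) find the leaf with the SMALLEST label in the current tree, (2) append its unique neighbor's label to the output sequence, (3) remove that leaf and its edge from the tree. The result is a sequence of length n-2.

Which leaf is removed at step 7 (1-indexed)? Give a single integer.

Step 1: current leaves = {4,5,6}. Remove leaf 4 (neighbor: 9).
Step 2: current leaves = {5,6,9}. Remove leaf 5 (neighbor: 1).
Step 3: current leaves = {1,6,9}. Remove leaf 1 (neighbor: 7).
Step 4: current leaves = {6,9}. Remove leaf 6 (neighbor: 8).
Step 5: current leaves = {8,9}. Remove leaf 8 (neighbor: 7).
Step 6: current leaves = {7,9}. Remove leaf 7 (neighbor: 2).
Step 7: current leaves = {2,9}. Remove leaf 2 (neighbor: 3).

Answer: 2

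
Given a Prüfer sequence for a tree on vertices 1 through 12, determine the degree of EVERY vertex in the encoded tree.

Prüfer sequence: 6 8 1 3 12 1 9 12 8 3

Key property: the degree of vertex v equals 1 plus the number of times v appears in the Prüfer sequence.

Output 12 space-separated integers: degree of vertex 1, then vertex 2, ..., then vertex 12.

Answer: 3 1 3 1 1 2 1 3 2 1 1 3

Derivation:
p_1 = 6: count[6] becomes 1
p_2 = 8: count[8] becomes 1
p_3 = 1: count[1] becomes 1
p_4 = 3: count[3] becomes 1
p_5 = 12: count[12] becomes 1
p_6 = 1: count[1] becomes 2
p_7 = 9: count[9] becomes 1
p_8 = 12: count[12] becomes 2
p_9 = 8: count[8] becomes 2
p_10 = 3: count[3] becomes 2
Degrees (1 + count): deg[1]=1+2=3, deg[2]=1+0=1, deg[3]=1+2=3, deg[4]=1+0=1, deg[5]=1+0=1, deg[6]=1+1=2, deg[7]=1+0=1, deg[8]=1+2=3, deg[9]=1+1=2, deg[10]=1+0=1, deg[11]=1+0=1, deg[12]=1+2=3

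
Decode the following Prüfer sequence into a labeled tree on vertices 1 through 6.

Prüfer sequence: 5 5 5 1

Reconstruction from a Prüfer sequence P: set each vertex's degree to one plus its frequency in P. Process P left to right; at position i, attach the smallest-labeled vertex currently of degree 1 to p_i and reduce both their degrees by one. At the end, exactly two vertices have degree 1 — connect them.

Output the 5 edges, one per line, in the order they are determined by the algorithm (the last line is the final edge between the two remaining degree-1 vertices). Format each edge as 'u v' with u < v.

Answer: 2 5
3 5
4 5
1 5
1 6

Derivation:
Initial degrees: {1:2, 2:1, 3:1, 4:1, 5:4, 6:1}
Step 1: smallest deg-1 vertex = 2, p_1 = 5. Add edge {2,5}. Now deg[2]=0, deg[5]=3.
Step 2: smallest deg-1 vertex = 3, p_2 = 5. Add edge {3,5}. Now deg[3]=0, deg[5]=2.
Step 3: smallest deg-1 vertex = 4, p_3 = 5. Add edge {4,5}. Now deg[4]=0, deg[5]=1.
Step 4: smallest deg-1 vertex = 5, p_4 = 1. Add edge {1,5}. Now deg[5]=0, deg[1]=1.
Final: two remaining deg-1 vertices are 1, 6. Add edge {1,6}.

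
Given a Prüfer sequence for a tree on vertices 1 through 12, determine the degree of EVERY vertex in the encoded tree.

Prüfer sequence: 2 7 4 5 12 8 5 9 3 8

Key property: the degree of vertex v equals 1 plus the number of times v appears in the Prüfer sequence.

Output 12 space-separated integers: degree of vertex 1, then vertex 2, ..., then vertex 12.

Answer: 1 2 2 2 3 1 2 3 2 1 1 2

Derivation:
p_1 = 2: count[2] becomes 1
p_2 = 7: count[7] becomes 1
p_3 = 4: count[4] becomes 1
p_4 = 5: count[5] becomes 1
p_5 = 12: count[12] becomes 1
p_6 = 8: count[8] becomes 1
p_7 = 5: count[5] becomes 2
p_8 = 9: count[9] becomes 1
p_9 = 3: count[3] becomes 1
p_10 = 8: count[8] becomes 2
Degrees (1 + count): deg[1]=1+0=1, deg[2]=1+1=2, deg[3]=1+1=2, deg[4]=1+1=2, deg[5]=1+2=3, deg[6]=1+0=1, deg[7]=1+1=2, deg[8]=1+2=3, deg[9]=1+1=2, deg[10]=1+0=1, deg[11]=1+0=1, deg[12]=1+1=2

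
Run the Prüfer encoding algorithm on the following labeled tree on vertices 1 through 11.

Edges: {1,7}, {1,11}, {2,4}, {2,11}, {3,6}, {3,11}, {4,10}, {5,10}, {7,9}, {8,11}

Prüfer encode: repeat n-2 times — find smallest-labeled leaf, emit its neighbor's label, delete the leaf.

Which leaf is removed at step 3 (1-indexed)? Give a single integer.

Answer: 3

Derivation:
Step 1: current leaves = {5,6,8,9}. Remove leaf 5 (neighbor: 10).
Step 2: current leaves = {6,8,9,10}. Remove leaf 6 (neighbor: 3).
Step 3: current leaves = {3,8,9,10}. Remove leaf 3 (neighbor: 11).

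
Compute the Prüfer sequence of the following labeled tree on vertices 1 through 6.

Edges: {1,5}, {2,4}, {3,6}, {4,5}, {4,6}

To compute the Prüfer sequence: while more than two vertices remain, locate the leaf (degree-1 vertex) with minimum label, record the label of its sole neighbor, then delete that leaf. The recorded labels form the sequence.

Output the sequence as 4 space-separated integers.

Answer: 5 4 6 4

Derivation:
Step 1: leaves = {1,2,3}. Remove smallest leaf 1, emit neighbor 5.
Step 2: leaves = {2,3,5}. Remove smallest leaf 2, emit neighbor 4.
Step 3: leaves = {3,5}. Remove smallest leaf 3, emit neighbor 6.
Step 4: leaves = {5,6}. Remove smallest leaf 5, emit neighbor 4.
Done: 2 vertices remain (4, 6). Sequence = [5 4 6 4]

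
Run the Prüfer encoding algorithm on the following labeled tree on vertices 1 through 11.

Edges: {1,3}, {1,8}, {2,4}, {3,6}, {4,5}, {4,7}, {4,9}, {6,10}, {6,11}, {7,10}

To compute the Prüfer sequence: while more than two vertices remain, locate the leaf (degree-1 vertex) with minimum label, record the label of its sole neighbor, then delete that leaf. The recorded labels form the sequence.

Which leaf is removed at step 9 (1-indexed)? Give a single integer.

Step 1: current leaves = {2,5,8,9,11}. Remove leaf 2 (neighbor: 4).
Step 2: current leaves = {5,8,9,11}. Remove leaf 5 (neighbor: 4).
Step 3: current leaves = {8,9,11}. Remove leaf 8 (neighbor: 1).
Step 4: current leaves = {1,9,11}. Remove leaf 1 (neighbor: 3).
Step 5: current leaves = {3,9,11}. Remove leaf 3 (neighbor: 6).
Step 6: current leaves = {9,11}. Remove leaf 9 (neighbor: 4).
Step 7: current leaves = {4,11}. Remove leaf 4 (neighbor: 7).
Step 8: current leaves = {7,11}. Remove leaf 7 (neighbor: 10).
Step 9: current leaves = {10,11}. Remove leaf 10 (neighbor: 6).

Answer: 10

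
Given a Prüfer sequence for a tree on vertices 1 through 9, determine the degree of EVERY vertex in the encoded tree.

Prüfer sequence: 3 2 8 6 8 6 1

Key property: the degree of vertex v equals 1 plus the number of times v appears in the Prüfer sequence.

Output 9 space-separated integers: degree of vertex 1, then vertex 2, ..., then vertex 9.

p_1 = 3: count[3] becomes 1
p_2 = 2: count[2] becomes 1
p_3 = 8: count[8] becomes 1
p_4 = 6: count[6] becomes 1
p_5 = 8: count[8] becomes 2
p_6 = 6: count[6] becomes 2
p_7 = 1: count[1] becomes 1
Degrees (1 + count): deg[1]=1+1=2, deg[2]=1+1=2, deg[3]=1+1=2, deg[4]=1+0=1, deg[5]=1+0=1, deg[6]=1+2=3, deg[7]=1+0=1, deg[8]=1+2=3, deg[9]=1+0=1

Answer: 2 2 2 1 1 3 1 3 1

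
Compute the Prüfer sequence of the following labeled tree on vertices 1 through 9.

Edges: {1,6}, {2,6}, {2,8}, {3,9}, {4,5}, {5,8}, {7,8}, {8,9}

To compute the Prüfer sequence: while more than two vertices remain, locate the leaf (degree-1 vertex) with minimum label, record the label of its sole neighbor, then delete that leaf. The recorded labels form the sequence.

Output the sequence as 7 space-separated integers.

Step 1: leaves = {1,3,4,7}. Remove smallest leaf 1, emit neighbor 6.
Step 2: leaves = {3,4,6,7}. Remove smallest leaf 3, emit neighbor 9.
Step 3: leaves = {4,6,7,9}. Remove smallest leaf 4, emit neighbor 5.
Step 4: leaves = {5,6,7,9}. Remove smallest leaf 5, emit neighbor 8.
Step 5: leaves = {6,7,9}. Remove smallest leaf 6, emit neighbor 2.
Step 6: leaves = {2,7,9}. Remove smallest leaf 2, emit neighbor 8.
Step 7: leaves = {7,9}. Remove smallest leaf 7, emit neighbor 8.
Done: 2 vertices remain (8, 9). Sequence = [6 9 5 8 2 8 8]

Answer: 6 9 5 8 2 8 8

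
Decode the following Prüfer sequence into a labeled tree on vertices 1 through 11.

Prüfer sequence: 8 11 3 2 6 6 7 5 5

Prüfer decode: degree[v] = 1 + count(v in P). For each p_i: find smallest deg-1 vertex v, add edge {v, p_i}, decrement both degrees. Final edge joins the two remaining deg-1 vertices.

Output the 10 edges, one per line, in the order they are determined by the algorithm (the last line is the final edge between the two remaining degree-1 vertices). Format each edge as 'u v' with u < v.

Initial degrees: {1:1, 2:2, 3:2, 4:1, 5:3, 6:3, 7:2, 8:2, 9:1, 10:1, 11:2}
Step 1: smallest deg-1 vertex = 1, p_1 = 8. Add edge {1,8}. Now deg[1]=0, deg[8]=1.
Step 2: smallest deg-1 vertex = 4, p_2 = 11. Add edge {4,11}. Now deg[4]=0, deg[11]=1.
Step 3: smallest deg-1 vertex = 8, p_3 = 3. Add edge {3,8}. Now deg[8]=0, deg[3]=1.
Step 4: smallest deg-1 vertex = 3, p_4 = 2. Add edge {2,3}. Now deg[3]=0, deg[2]=1.
Step 5: smallest deg-1 vertex = 2, p_5 = 6. Add edge {2,6}. Now deg[2]=0, deg[6]=2.
Step 6: smallest deg-1 vertex = 9, p_6 = 6. Add edge {6,9}. Now deg[9]=0, deg[6]=1.
Step 7: smallest deg-1 vertex = 6, p_7 = 7. Add edge {6,7}. Now deg[6]=0, deg[7]=1.
Step 8: smallest deg-1 vertex = 7, p_8 = 5. Add edge {5,7}. Now deg[7]=0, deg[5]=2.
Step 9: smallest deg-1 vertex = 10, p_9 = 5. Add edge {5,10}. Now deg[10]=0, deg[5]=1.
Final: two remaining deg-1 vertices are 5, 11. Add edge {5,11}.

Answer: 1 8
4 11
3 8
2 3
2 6
6 9
6 7
5 7
5 10
5 11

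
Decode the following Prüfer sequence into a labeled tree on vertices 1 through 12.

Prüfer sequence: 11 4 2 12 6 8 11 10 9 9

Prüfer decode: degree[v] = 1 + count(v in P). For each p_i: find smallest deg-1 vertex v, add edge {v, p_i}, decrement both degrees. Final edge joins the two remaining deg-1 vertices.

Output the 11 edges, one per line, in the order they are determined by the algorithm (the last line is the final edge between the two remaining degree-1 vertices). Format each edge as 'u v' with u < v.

Initial degrees: {1:1, 2:2, 3:1, 4:2, 5:1, 6:2, 7:1, 8:2, 9:3, 10:2, 11:3, 12:2}
Step 1: smallest deg-1 vertex = 1, p_1 = 11. Add edge {1,11}. Now deg[1]=0, deg[11]=2.
Step 2: smallest deg-1 vertex = 3, p_2 = 4. Add edge {3,4}. Now deg[3]=0, deg[4]=1.
Step 3: smallest deg-1 vertex = 4, p_3 = 2. Add edge {2,4}. Now deg[4]=0, deg[2]=1.
Step 4: smallest deg-1 vertex = 2, p_4 = 12. Add edge {2,12}. Now deg[2]=0, deg[12]=1.
Step 5: smallest deg-1 vertex = 5, p_5 = 6. Add edge {5,6}. Now deg[5]=0, deg[6]=1.
Step 6: smallest deg-1 vertex = 6, p_6 = 8. Add edge {6,8}. Now deg[6]=0, deg[8]=1.
Step 7: smallest deg-1 vertex = 7, p_7 = 11. Add edge {7,11}. Now deg[7]=0, deg[11]=1.
Step 8: smallest deg-1 vertex = 8, p_8 = 10. Add edge {8,10}. Now deg[8]=0, deg[10]=1.
Step 9: smallest deg-1 vertex = 10, p_9 = 9. Add edge {9,10}. Now deg[10]=0, deg[9]=2.
Step 10: smallest deg-1 vertex = 11, p_10 = 9. Add edge {9,11}. Now deg[11]=0, deg[9]=1.
Final: two remaining deg-1 vertices are 9, 12. Add edge {9,12}.

Answer: 1 11
3 4
2 4
2 12
5 6
6 8
7 11
8 10
9 10
9 11
9 12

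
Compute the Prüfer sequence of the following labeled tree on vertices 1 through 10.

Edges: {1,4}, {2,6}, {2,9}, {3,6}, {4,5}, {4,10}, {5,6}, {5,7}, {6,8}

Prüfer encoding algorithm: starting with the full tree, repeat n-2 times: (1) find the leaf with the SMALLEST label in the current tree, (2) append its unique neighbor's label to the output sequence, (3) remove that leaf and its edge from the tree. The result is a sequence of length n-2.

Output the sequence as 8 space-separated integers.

Step 1: leaves = {1,3,7,8,9,10}. Remove smallest leaf 1, emit neighbor 4.
Step 2: leaves = {3,7,8,9,10}. Remove smallest leaf 3, emit neighbor 6.
Step 3: leaves = {7,8,9,10}. Remove smallest leaf 7, emit neighbor 5.
Step 4: leaves = {8,9,10}. Remove smallest leaf 8, emit neighbor 6.
Step 5: leaves = {9,10}. Remove smallest leaf 9, emit neighbor 2.
Step 6: leaves = {2,10}. Remove smallest leaf 2, emit neighbor 6.
Step 7: leaves = {6,10}. Remove smallest leaf 6, emit neighbor 5.
Step 8: leaves = {5,10}. Remove smallest leaf 5, emit neighbor 4.
Done: 2 vertices remain (4, 10). Sequence = [4 6 5 6 2 6 5 4]

Answer: 4 6 5 6 2 6 5 4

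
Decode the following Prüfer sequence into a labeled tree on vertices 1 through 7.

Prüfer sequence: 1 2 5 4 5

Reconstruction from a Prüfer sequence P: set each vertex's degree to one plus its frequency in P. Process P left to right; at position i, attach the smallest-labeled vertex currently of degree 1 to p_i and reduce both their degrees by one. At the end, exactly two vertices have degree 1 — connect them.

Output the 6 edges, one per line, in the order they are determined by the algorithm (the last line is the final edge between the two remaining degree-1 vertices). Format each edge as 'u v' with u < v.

Initial degrees: {1:2, 2:2, 3:1, 4:2, 5:3, 6:1, 7:1}
Step 1: smallest deg-1 vertex = 3, p_1 = 1. Add edge {1,3}. Now deg[3]=0, deg[1]=1.
Step 2: smallest deg-1 vertex = 1, p_2 = 2. Add edge {1,2}. Now deg[1]=0, deg[2]=1.
Step 3: smallest deg-1 vertex = 2, p_3 = 5. Add edge {2,5}. Now deg[2]=0, deg[5]=2.
Step 4: smallest deg-1 vertex = 6, p_4 = 4. Add edge {4,6}. Now deg[6]=0, deg[4]=1.
Step 5: smallest deg-1 vertex = 4, p_5 = 5. Add edge {4,5}. Now deg[4]=0, deg[5]=1.
Final: two remaining deg-1 vertices are 5, 7. Add edge {5,7}.

Answer: 1 3
1 2
2 5
4 6
4 5
5 7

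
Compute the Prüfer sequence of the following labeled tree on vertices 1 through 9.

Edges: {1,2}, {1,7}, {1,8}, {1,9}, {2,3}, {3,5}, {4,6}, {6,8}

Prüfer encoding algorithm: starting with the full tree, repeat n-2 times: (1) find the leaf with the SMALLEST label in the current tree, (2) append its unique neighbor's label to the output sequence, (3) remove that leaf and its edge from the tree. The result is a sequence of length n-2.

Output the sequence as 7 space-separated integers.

Step 1: leaves = {4,5,7,9}. Remove smallest leaf 4, emit neighbor 6.
Step 2: leaves = {5,6,7,9}. Remove smallest leaf 5, emit neighbor 3.
Step 3: leaves = {3,6,7,9}. Remove smallest leaf 3, emit neighbor 2.
Step 4: leaves = {2,6,7,9}. Remove smallest leaf 2, emit neighbor 1.
Step 5: leaves = {6,7,9}. Remove smallest leaf 6, emit neighbor 8.
Step 6: leaves = {7,8,9}. Remove smallest leaf 7, emit neighbor 1.
Step 7: leaves = {8,9}. Remove smallest leaf 8, emit neighbor 1.
Done: 2 vertices remain (1, 9). Sequence = [6 3 2 1 8 1 1]

Answer: 6 3 2 1 8 1 1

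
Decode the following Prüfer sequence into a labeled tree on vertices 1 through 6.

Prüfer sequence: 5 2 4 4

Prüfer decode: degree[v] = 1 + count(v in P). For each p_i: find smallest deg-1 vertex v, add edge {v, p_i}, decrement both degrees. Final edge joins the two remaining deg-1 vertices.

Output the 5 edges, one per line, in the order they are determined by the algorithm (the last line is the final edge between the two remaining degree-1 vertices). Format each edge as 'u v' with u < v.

Initial degrees: {1:1, 2:2, 3:1, 4:3, 5:2, 6:1}
Step 1: smallest deg-1 vertex = 1, p_1 = 5. Add edge {1,5}. Now deg[1]=0, deg[5]=1.
Step 2: smallest deg-1 vertex = 3, p_2 = 2. Add edge {2,3}. Now deg[3]=0, deg[2]=1.
Step 3: smallest deg-1 vertex = 2, p_3 = 4. Add edge {2,4}. Now deg[2]=0, deg[4]=2.
Step 4: smallest deg-1 vertex = 5, p_4 = 4. Add edge {4,5}. Now deg[5]=0, deg[4]=1.
Final: two remaining deg-1 vertices are 4, 6. Add edge {4,6}.

Answer: 1 5
2 3
2 4
4 5
4 6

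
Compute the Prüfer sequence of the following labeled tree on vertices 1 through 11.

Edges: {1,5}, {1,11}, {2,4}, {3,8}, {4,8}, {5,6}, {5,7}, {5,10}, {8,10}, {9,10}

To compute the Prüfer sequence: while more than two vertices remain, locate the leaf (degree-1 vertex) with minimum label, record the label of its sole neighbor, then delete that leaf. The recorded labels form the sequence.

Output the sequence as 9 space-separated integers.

Step 1: leaves = {2,3,6,7,9,11}. Remove smallest leaf 2, emit neighbor 4.
Step 2: leaves = {3,4,6,7,9,11}. Remove smallest leaf 3, emit neighbor 8.
Step 3: leaves = {4,6,7,9,11}. Remove smallest leaf 4, emit neighbor 8.
Step 4: leaves = {6,7,8,9,11}. Remove smallest leaf 6, emit neighbor 5.
Step 5: leaves = {7,8,9,11}. Remove smallest leaf 7, emit neighbor 5.
Step 6: leaves = {8,9,11}. Remove smallest leaf 8, emit neighbor 10.
Step 7: leaves = {9,11}. Remove smallest leaf 9, emit neighbor 10.
Step 8: leaves = {10,11}. Remove smallest leaf 10, emit neighbor 5.
Step 9: leaves = {5,11}. Remove smallest leaf 5, emit neighbor 1.
Done: 2 vertices remain (1, 11). Sequence = [4 8 8 5 5 10 10 5 1]

Answer: 4 8 8 5 5 10 10 5 1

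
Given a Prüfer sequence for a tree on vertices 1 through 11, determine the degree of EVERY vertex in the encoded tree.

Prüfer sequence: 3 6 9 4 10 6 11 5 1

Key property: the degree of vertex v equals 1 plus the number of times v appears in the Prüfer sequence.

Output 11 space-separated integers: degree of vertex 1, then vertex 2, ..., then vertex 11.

Answer: 2 1 2 2 2 3 1 1 2 2 2

Derivation:
p_1 = 3: count[3] becomes 1
p_2 = 6: count[6] becomes 1
p_3 = 9: count[9] becomes 1
p_4 = 4: count[4] becomes 1
p_5 = 10: count[10] becomes 1
p_6 = 6: count[6] becomes 2
p_7 = 11: count[11] becomes 1
p_8 = 5: count[5] becomes 1
p_9 = 1: count[1] becomes 1
Degrees (1 + count): deg[1]=1+1=2, deg[2]=1+0=1, deg[3]=1+1=2, deg[4]=1+1=2, deg[5]=1+1=2, deg[6]=1+2=3, deg[7]=1+0=1, deg[8]=1+0=1, deg[9]=1+1=2, deg[10]=1+1=2, deg[11]=1+1=2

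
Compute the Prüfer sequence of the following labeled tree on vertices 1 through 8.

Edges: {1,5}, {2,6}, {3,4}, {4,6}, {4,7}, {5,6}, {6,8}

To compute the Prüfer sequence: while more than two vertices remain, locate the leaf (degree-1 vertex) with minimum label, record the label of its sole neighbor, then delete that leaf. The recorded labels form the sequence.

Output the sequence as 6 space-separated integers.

Step 1: leaves = {1,2,3,7,8}. Remove smallest leaf 1, emit neighbor 5.
Step 2: leaves = {2,3,5,7,8}. Remove smallest leaf 2, emit neighbor 6.
Step 3: leaves = {3,5,7,8}. Remove smallest leaf 3, emit neighbor 4.
Step 4: leaves = {5,7,8}. Remove smallest leaf 5, emit neighbor 6.
Step 5: leaves = {7,8}. Remove smallest leaf 7, emit neighbor 4.
Step 6: leaves = {4,8}. Remove smallest leaf 4, emit neighbor 6.
Done: 2 vertices remain (6, 8). Sequence = [5 6 4 6 4 6]

Answer: 5 6 4 6 4 6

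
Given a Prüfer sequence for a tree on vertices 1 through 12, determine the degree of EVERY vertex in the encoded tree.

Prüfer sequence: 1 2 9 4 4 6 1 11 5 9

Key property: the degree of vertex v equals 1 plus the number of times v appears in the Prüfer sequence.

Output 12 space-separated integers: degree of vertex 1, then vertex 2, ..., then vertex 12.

Answer: 3 2 1 3 2 2 1 1 3 1 2 1

Derivation:
p_1 = 1: count[1] becomes 1
p_2 = 2: count[2] becomes 1
p_3 = 9: count[9] becomes 1
p_4 = 4: count[4] becomes 1
p_5 = 4: count[4] becomes 2
p_6 = 6: count[6] becomes 1
p_7 = 1: count[1] becomes 2
p_8 = 11: count[11] becomes 1
p_9 = 5: count[5] becomes 1
p_10 = 9: count[9] becomes 2
Degrees (1 + count): deg[1]=1+2=3, deg[2]=1+1=2, deg[3]=1+0=1, deg[4]=1+2=3, deg[5]=1+1=2, deg[6]=1+1=2, deg[7]=1+0=1, deg[8]=1+0=1, deg[9]=1+2=3, deg[10]=1+0=1, deg[11]=1+1=2, deg[12]=1+0=1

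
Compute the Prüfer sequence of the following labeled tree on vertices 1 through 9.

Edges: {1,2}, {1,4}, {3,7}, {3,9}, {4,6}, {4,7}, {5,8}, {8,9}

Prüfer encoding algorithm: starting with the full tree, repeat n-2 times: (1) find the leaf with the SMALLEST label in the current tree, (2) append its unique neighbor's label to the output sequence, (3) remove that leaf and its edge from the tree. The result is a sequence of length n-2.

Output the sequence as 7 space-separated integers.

Step 1: leaves = {2,5,6}. Remove smallest leaf 2, emit neighbor 1.
Step 2: leaves = {1,5,6}. Remove smallest leaf 1, emit neighbor 4.
Step 3: leaves = {5,6}. Remove smallest leaf 5, emit neighbor 8.
Step 4: leaves = {6,8}. Remove smallest leaf 6, emit neighbor 4.
Step 5: leaves = {4,8}. Remove smallest leaf 4, emit neighbor 7.
Step 6: leaves = {7,8}. Remove smallest leaf 7, emit neighbor 3.
Step 7: leaves = {3,8}. Remove smallest leaf 3, emit neighbor 9.
Done: 2 vertices remain (8, 9). Sequence = [1 4 8 4 7 3 9]

Answer: 1 4 8 4 7 3 9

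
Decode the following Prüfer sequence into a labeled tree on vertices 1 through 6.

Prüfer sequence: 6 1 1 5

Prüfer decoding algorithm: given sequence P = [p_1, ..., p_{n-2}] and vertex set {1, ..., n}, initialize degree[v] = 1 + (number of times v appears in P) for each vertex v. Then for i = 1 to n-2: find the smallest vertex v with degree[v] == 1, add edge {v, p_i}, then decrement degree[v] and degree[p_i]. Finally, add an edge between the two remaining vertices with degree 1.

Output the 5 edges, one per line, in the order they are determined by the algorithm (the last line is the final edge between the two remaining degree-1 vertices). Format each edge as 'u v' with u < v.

Initial degrees: {1:3, 2:1, 3:1, 4:1, 5:2, 6:2}
Step 1: smallest deg-1 vertex = 2, p_1 = 6. Add edge {2,6}. Now deg[2]=0, deg[6]=1.
Step 2: smallest deg-1 vertex = 3, p_2 = 1. Add edge {1,3}. Now deg[3]=0, deg[1]=2.
Step 3: smallest deg-1 vertex = 4, p_3 = 1. Add edge {1,4}. Now deg[4]=0, deg[1]=1.
Step 4: smallest deg-1 vertex = 1, p_4 = 5. Add edge {1,5}. Now deg[1]=0, deg[5]=1.
Final: two remaining deg-1 vertices are 5, 6. Add edge {5,6}.

Answer: 2 6
1 3
1 4
1 5
5 6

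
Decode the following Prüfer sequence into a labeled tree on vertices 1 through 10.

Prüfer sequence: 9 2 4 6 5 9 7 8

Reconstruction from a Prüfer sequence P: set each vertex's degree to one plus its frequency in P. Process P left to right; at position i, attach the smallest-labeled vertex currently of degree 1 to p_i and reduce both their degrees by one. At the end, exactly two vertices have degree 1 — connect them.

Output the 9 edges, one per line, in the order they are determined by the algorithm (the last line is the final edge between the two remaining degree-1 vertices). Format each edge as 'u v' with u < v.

Answer: 1 9
2 3
2 4
4 6
5 6
5 9
7 9
7 8
8 10

Derivation:
Initial degrees: {1:1, 2:2, 3:1, 4:2, 5:2, 6:2, 7:2, 8:2, 9:3, 10:1}
Step 1: smallest deg-1 vertex = 1, p_1 = 9. Add edge {1,9}. Now deg[1]=0, deg[9]=2.
Step 2: smallest deg-1 vertex = 3, p_2 = 2. Add edge {2,3}. Now deg[3]=0, deg[2]=1.
Step 3: smallest deg-1 vertex = 2, p_3 = 4. Add edge {2,4}. Now deg[2]=0, deg[4]=1.
Step 4: smallest deg-1 vertex = 4, p_4 = 6. Add edge {4,6}. Now deg[4]=0, deg[6]=1.
Step 5: smallest deg-1 vertex = 6, p_5 = 5. Add edge {5,6}. Now deg[6]=0, deg[5]=1.
Step 6: smallest deg-1 vertex = 5, p_6 = 9. Add edge {5,9}. Now deg[5]=0, deg[9]=1.
Step 7: smallest deg-1 vertex = 9, p_7 = 7. Add edge {7,9}. Now deg[9]=0, deg[7]=1.
Step 8: smallest deg-1 vertex = 7, p_8 = 8. Add edge {7,8}. Now deg[7]=0, deg[8]=1.
Final: two remaining deg-1 vertices are 8, 10. Add edge {8,10}.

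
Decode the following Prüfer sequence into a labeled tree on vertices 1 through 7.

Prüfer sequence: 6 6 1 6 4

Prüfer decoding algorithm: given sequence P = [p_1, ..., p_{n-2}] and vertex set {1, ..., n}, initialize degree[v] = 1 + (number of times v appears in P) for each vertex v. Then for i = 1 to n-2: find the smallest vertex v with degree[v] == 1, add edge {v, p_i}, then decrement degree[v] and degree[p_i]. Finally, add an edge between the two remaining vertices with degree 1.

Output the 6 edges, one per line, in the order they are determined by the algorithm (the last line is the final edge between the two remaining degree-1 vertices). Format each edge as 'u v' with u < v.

Initial degrees: {1:2, 2:1, 3:1, 4:2, 5:1, 6:4, 7:1}
Step 1: smallest deg-1 vertex = 2, p_1 = 6. Add edge {2,6}. Now deg[2]=0, deg[6]=3.
Step 2: smallest deg-1 vertex = 3, p_2 = 6. Add edge {3,6}. Now deg[3]=0, deg[6]=2.
Step 3: smallest deg-1 vertex = 5, p_3 = 1. Add edge {1,5}. Now deg[5]=0, deg[1]=1.
Step 4: smallest deg-1 vertex = 1, p_4 = 6. Add edge {1,6}. Now deg[1]=0, deg[6]=1.
Step 5: smallest deg-1 vertex = 6, p_5 = 4. Add edge {4,6}. Now deg[6]=0, deg[4]=1.
Final: two remaining deg-1 vertices are 4, 7. Add edge {4,7}.

Answer: 2 6
3 6
1 5
1 6
4 6
4 7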